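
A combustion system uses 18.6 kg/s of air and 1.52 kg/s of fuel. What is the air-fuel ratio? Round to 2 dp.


AFR = m_air / m_fuel
AFR = 18.6 / 1.52 = 12.24


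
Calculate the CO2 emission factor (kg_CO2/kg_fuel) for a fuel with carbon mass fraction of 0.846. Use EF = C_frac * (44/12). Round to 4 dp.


EF = C_frac * (M_CO2 / M_C)
EF = 0.846 * (44/12)
EF = 0.846 * 3.666667 = 3.1020 kg_CO2/kg_fuel


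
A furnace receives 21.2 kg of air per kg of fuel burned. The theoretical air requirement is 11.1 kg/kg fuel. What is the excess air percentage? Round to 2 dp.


Excess air = actual - stoichiometric = 21.2 - 11.1 = 10.10 kg/kg fuel
Excess air % = (excess / stoich) * 100 = (10.10 / 11.1) * 100 = 90.99%


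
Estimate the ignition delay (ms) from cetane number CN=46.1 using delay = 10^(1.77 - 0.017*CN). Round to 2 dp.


delay = 10^(1.77 - 0.017*CN)
Exponent = 1.77 - 0.017*46.1 = 0.9863
delay = 10^0.9863 = 9.69 ms


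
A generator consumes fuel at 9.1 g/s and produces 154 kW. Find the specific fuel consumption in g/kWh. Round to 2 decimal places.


SFC = (mf / BP) * 3600
Rate = 9.1 / 154 = 0.059091 g/(s*kW)
SFC = 0.059091 * 3600 = 212.73 g/kWh


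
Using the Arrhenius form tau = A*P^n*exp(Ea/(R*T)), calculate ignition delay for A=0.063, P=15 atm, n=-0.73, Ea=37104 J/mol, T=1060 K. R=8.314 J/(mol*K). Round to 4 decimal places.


tau = A * P^n * exp(Ea/(R*T))
P^n = 15^(-0.73) = 0.13850115
Ea/(R*T) = 37104/(8.314*1060) = 4.210221
exp(Ea/(R*T)) = 67.371396
tau = 0.063 * 0.13850115 * 67.371396 = 0.5879 ms


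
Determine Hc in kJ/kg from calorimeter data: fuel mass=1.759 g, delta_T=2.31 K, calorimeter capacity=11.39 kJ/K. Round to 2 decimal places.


Hc = C_cal * delta_T / m_fuel
Q_released = 11.39 * 2.31 = 26.3109 kJ
m_fuel = 1.759 g = 1.759/1000 kg = 0.001759 kg
Hc = 26.3109 / 0.001759 = 14957.87 kJ/kg


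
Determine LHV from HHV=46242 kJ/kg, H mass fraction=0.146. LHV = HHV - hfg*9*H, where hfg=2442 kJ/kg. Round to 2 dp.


LHV = HHV - hfg * 9 * H
Water correction = 2442 * 9 * 0.146 = 3208.788 kJ/kg
LHV = 46242 - 3208.788 = 43033.21 kJ/kg


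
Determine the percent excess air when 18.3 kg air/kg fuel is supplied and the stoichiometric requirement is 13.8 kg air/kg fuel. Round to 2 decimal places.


Excess air = actual - stoichiometric = 18.3 - 13.8 = 4.50 kg/kg fuel
Excess air % = (excess / stoich) * 100 = (4.50 / 13.8) * 100 = 32.61%


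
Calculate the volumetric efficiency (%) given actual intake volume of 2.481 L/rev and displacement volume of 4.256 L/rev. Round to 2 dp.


eta_v = (V_actual / V_disp) * 100
Ratio = 2.481 / 4.256 = 0.5829
eta_v = 0.5829 * 100 = 58.29%


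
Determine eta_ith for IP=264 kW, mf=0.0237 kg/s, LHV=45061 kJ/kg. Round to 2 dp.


eta_ith = (IP / (mf * LHV)) * 100
Denominator = 0.0237 * 45061 = 1067.9457 kW
eta_ith = (264 / 1067.9457) * 100 = 24.72%


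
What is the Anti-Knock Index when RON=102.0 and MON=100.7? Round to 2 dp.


AKI = (RON + MON) / 2
AKI = (102.0 + 100.7) / 2
AKI = 202.7 / 2 = 101.35


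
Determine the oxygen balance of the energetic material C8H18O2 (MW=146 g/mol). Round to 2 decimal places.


OB = -1600 * (2C + H/2 - O) / MW
Inner = 2*8 + 18/2 - 2 = 23.00
OB = -1600 * 23.00 / 146 = -252.05%


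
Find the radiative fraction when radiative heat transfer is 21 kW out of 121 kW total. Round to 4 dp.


f_rad = Q_rad / Q_total
f_rad = 21 / 121 = 0.1736


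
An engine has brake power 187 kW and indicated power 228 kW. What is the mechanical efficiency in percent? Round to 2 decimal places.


eta_mech = (BP / IP) * 100
Ratio = 187 / 228 = 0.8202
eta_mech = 0.8202 * 100 = 82.02%


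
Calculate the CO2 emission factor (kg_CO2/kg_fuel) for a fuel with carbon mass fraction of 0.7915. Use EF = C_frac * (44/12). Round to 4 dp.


EF = C_frac * (M_CO2 / M_C)
EF = 0.7915 * (44/12)
EF = 0.7915 * 3.666667 = 2.9022 kg_CO2/kg_fuel


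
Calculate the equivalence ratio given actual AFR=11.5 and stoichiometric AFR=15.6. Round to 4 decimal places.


phi = AFR_stoich / AFR_actual
phi = 15.6 / 11.5 = 1.3565


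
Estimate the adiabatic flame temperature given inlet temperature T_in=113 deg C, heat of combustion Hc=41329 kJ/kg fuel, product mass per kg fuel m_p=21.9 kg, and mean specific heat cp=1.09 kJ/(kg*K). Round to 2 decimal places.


T_ad = T_in + Hc / (m_p * cp)
Denominator = 21.9 * 1.09 = 23.8710
Temperature rise = 41329 / 23.8710 = 1731.35 K
T_ad = 113 + 1731.35 = 1844.35 deg C


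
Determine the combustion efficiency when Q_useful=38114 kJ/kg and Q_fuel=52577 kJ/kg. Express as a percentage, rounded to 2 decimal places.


Efficiency = (Q_useful / Q_fuel) * 100
Efficiency = (38114 / 52577) * 100
Efficiency = 0.7249 * 100 = 72.49%


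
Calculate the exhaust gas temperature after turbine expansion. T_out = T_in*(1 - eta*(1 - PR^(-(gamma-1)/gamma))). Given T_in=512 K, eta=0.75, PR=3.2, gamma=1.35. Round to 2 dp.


T_out = T_in * (1 - eta * (1 - PR^(-(gamma-1)/gamma)))
Exponent = -(1.35-1)/1.35 = -0.25925926
PR^exp = 3.2^(-0.25925926) = 0.73966521
Factor = 1 - 0.75*(1 - 0.73966521) = 0.80474891
T_out = 512 * 0.80474891 = 412.03 K


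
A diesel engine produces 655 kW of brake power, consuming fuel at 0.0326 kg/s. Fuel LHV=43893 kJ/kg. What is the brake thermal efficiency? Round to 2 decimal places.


eta_BTE = (BP / (mf * LHV)) * 100
Denominator = 0.0326 * 43893 = 1430.9118 kW
eta_BTE = (655 / 1430.9118) * 100 = 45.78%


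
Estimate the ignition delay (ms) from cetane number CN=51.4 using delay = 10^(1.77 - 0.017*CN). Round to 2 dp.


delay = 10^(1.77 - 0.017*CN)
Exponent = 1.77 - 0.017*51.4 = 0.8962
delay = 10^0.8962 = 7.87 ms


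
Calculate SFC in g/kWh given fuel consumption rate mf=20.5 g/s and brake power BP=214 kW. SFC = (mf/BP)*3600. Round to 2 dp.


SFC = (mf / BP) * 3600
Rate = 20.5 / 214 = 0.095794 g/(s*kW)
SFC = 0.095794 * 3600 = 344.86 g/kWh


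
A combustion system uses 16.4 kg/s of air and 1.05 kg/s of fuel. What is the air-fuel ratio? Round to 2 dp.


AFR = m_air / m_fuel
AFR = 16.4 / 1.05 = 15.62


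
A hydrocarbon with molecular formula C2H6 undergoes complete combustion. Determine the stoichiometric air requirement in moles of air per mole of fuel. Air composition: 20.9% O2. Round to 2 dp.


Balanced combustion: C2H6 + 3.5 O2 -> 2 CO2 + 3 H2O
O2 needed = C + H/4 = 2 + 6/4 = 3.50 moles
Air moles = O2 / 0.209 = 3.50 / 0.209 = 16.75 moles air


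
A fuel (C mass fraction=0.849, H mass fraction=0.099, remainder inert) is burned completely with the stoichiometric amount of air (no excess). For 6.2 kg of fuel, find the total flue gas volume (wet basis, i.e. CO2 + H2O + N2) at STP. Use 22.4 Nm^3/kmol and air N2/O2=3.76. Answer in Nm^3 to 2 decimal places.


Per kg fuel: CO2 = (C/12 kmol)*22.4 = (0.849/12)*22.4 = 1.58480 Nm^3
Per kg fuel: H2O = (H/2 kmol)*22.4 = (0.099/2)*22.4 = 1.10880 Nm^3
O2 needed per kg fuel = C/12 + H/4 = 0.849/12 + 0.099/4 = 0.09550000 kmol
Per kg fuel: N2 = O2*3.76*22.4 = 0.09550000*3.76*22.4 = 8.04339 Nm^3
Total per kg = 1.58480 + 1.10880 + 8.04339 = 10.73699 Nm^3
Total = 10.73699 * 6.2 = 66.57 Nm^3


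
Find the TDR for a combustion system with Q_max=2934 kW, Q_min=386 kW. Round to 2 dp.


TDR = Q_max / Q_min
TDR = 2934 / 386 = 7.60


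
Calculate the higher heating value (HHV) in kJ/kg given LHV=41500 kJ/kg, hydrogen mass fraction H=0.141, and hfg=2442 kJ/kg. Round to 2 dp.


HHV = LHV + hfg * 9 * H
Water addition = 2442 * 9 * 0.141 = 3098.898 kJ/kg
HHV = 41500 + 3098.898 = 44598.90 kJ/kg


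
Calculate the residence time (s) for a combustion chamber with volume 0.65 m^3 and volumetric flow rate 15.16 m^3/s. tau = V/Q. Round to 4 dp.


tau = V / Q_flow
tau = 0.65 / 15.16 = 0.0429 s


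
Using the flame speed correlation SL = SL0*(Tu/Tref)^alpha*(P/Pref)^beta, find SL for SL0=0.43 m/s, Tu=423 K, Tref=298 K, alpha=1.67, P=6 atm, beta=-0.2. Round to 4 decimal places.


SL = SL0 * (Tu/Tref)^alpha * (P/Pref)^beta
T ratio = 423/298 = 1.41946309
(T ratio)^alpha = 1.41946309^1.67 = 1.794929
(P/Pref)^beta = 6^(-0.2) = 0.698827
SL = 0.43 * 1.794929 * 0.698827 = 0.5394 m/s


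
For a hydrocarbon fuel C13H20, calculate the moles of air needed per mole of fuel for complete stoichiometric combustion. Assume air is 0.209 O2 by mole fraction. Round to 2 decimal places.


Balanced combustion: C13H20 + 18 O2 -> 13 CO2 + 10 H2O
O2 needed = C + H/4 = 13 + 20/4 = 18.00 moles
Air moles = O2 / 0.209 = 18.00 / 0.209 = 86.12 moles air


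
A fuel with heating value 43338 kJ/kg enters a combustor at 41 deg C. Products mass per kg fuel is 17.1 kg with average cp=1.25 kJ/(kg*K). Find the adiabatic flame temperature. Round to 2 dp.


T_ad = T_in + Hc / (m_p * cp)
Denominator = 17.1 * 1.25 = 21.3750
Temperature rise = 43338 / 21.3750 = 2027.51 K
T_ad = 41 + 2027.51 = 2068.51 deg C


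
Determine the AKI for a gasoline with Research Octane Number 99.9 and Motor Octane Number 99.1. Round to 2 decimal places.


AKI = (RON + MON) / 2
AKI = (99.9 + 99.1) / 2
AKI = 199.0 / 2 = 99.50


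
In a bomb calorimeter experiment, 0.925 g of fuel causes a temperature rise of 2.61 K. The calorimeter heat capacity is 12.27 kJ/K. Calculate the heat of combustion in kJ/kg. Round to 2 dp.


Hc = C_cal * delta_T / m_fuel
Q_released = 12.27 * 2.61 = 32.0247 kJ
m_fuel = 0.925 g = 0.925/1000 kg = 0.000925 kg
Hc = 32.0247 / 0.000925 = 34621.30 kJ/kg


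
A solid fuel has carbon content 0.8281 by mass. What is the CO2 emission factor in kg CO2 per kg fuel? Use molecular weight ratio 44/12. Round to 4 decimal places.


EF = C_frac * (M_CO2 / M_C)
EF = 0.8281 * (44/12)
EF = 0.8281 * 3.666667 = 3.0364 kg_CO2/kg_fuel


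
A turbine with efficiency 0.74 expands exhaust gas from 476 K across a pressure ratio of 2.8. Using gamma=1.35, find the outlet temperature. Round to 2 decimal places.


T_out = T_in * (1 - eta * (1 - PR^(-(gamma-1)/gamma)))
Exponent = -(1.35-1)/1.35 = -0.25925926
PR^exp = 2.8^(-0.25925926) = 0.76572026
Factor = 1 - 0.74*(1 - 0.76572026) = 0.82663299
T_out = 476 * 0.82663299 = 393.48 K


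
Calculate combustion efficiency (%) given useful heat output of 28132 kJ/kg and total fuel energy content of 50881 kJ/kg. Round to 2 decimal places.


Efficiency = (Q_useful / Q_fuel) * 100
Efficiency = (28132 / 50881) * 100
Efficiency = 0.5529 * 100 = 55.29%


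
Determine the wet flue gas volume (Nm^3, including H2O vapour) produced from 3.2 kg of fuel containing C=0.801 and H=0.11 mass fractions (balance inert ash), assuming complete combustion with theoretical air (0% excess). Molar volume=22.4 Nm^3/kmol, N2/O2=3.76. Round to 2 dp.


Per kg fuel: CO2 = (C/12 kmol)*22.4 = (0.801/12)*22.4 = 1.49520 Nm^3
Per kg fuel: H2O = (H/2 kmol)*22.4 = (0.11/2)*22.4 = 1.23200 Nm^3
O2 needed per kg fuel = C/12 + H/4 = 0.801/12 + 0.11/4 = 0.09425000 kmol
Per kg fuel: N2 = O2*3.76*22.4 = 0.09425000*3.76*22.4 = 7.93811 Nm^3
Total per kg = 1.49520 + 1.23200 + 7.93811 = 10.66531 Nm^3
Total = 10.66531 * 3.2 = 34.13 Nm^3


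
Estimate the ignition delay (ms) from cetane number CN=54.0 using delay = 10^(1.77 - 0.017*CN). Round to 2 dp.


delay = 10^(1.77 - 0.017*CN)
Exponent = 1.77 - 0.017*54.0 = 0.8520
delay = 10^0.8520 = 7.11 ms


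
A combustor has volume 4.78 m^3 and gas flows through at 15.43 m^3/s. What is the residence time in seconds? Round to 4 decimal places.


tau = V / Q_flow
tau = 4.78 / 15.43 = 0.3098 s


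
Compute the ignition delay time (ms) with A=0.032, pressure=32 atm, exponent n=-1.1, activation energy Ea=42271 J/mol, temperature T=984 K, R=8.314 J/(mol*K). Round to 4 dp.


tau = A * P^n * exp(Ea/(R*T))
P^n = 32^(-1.1) = 0.02209709
Ea/(R*T) = 42271/(8.314*984) = 5.166987
exp(Ea/(R*T)) = 175.385676
tau = 0.032 * 0.02209709 * 175.385676 = 0.1240 ms


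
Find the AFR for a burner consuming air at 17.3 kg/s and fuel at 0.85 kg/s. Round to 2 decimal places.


AFR = m_air / m_fuel
AFR = 17.3 / 0.85 = 20.35


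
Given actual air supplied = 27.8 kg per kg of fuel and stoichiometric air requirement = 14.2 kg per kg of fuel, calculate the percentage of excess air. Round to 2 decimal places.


Excess air = actual - stoichiometric = 27.8 - 14.2 = 13.60 kg/kg fuel
Excess air % = (excess / stoich) * 100 = (13.60 / 14.2) * 100 = 95.77%


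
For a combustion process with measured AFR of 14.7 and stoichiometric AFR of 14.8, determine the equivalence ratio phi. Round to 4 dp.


phi = AFR_stoich / AFR_actual
phi = 14.8 / 14.7 = 1.0068


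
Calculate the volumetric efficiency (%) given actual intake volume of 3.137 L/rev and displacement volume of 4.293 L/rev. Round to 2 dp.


eta_v = (V_actual / V_disp) * 100
Ratio = 3.137 / 4.293 = 0.7307
eta_v = 0.7307 * 100 = 73.07%


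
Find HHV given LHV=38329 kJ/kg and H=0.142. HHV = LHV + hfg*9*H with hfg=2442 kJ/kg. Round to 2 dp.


HHV = LHV + hfg * 9 * H
Water addition = 2442 * 9 * 0.142 = 3120.876 kJ/kg
HHV = 38329 + 3120.876 = 41449.88 kJ/kg


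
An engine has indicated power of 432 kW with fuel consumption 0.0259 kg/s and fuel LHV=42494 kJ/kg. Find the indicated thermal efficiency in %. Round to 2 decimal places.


eta_ith = (IP / (mf * LHV)) * 100
Denominator = 0.0259 * 42494 = 1100.5946 kW
eta_ith = (432 / 1100.5946) * 100 = 39.25%


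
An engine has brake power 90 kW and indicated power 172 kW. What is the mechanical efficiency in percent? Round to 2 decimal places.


eta_mech = (BP / IP) * 100
Ratio = 90 / 172 = 0.5233
eta_mech = 0.5233 * 100 = 52.33%


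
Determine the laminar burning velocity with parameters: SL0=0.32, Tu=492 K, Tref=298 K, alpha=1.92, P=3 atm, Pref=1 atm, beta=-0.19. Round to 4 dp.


SL = SL0 * (Tu/Tref)^alpha * (P/Pref)^beta
T ratio = 492/298 = 1.65100671
(T ratio)^alpha = 1.65100671^1.92 = 2.618652
(P/Pref)^beta = 3^(-0.19) = 0.811609
SL = 0.32 * 2.618652 * 0.811609 = 0.6801 m/s


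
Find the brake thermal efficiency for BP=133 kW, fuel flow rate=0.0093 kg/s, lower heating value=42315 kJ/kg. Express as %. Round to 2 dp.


eta_BTE = (BP / (mf * LHV)) * 100
Denominator = 0.0093 * 42315 = 393.5295 kW
eta_BTE = (133 / 393.5295) * 100 = 33.80%


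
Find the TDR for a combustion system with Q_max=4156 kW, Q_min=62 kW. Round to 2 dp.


TDR = Q_max / Q_min
TDR = 4156 / 62 = 67.03


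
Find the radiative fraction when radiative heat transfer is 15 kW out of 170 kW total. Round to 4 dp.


f_rad = Q_rad / Q_total
f_rad = 15 / 170 = 0.0882


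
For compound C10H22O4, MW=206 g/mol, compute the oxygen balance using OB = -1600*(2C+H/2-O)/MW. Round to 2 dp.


OB = -1600 * (2C + H/2 - O) / MW
Inner = 2*10 + 22/2 - 4 = 27.00
OB = -1600 * 27.00 / 206 = -209.71%


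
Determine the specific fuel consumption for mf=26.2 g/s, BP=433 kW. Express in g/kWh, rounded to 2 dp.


SFC = (mf / BP) * 3600
Rate = 26.2 / 433 = 0.060508 g/(s*kW)
SFC = 0.060508 * 3600 = 217.83 g/kWh


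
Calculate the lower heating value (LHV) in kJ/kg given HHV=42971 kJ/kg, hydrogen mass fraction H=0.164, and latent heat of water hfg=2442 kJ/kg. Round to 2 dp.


LHV = HHV - hfg * 9 * H
Water correction = 2442 * 9 * 0.164 = 3604.392 kJ/kg
LHV = 42971 - 3604.392 = 39366.61 kJ/kg


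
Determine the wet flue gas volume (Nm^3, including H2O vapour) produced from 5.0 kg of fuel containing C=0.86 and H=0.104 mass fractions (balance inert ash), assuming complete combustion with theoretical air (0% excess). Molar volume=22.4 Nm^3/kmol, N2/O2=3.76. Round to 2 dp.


Per kg fuel: CO2 = (C/12 kmol)*22.4 = (0.86/12)*22.4 = 1.60533 Nm^3
Per kg fuel: H2O = (H/2 kmol)*22.4 = (0.104/2)*22.4 = 1.16480 Nm^3
O2 needed per kg fuel = C/12 + H/4 = 0.86/12 + 0.104/4 = 0.09766667 kmol
Per kg fuel: N2 = O2*3.76*22.4 = 0.09766667*3.76*22.4 = 8.22588 Nm^3
Total per kg = 1.60533 + 1.16480 + 8.22588 = 10.99601 Nm^3
Total = 10.99601 * 5.0 = 54.98 Nm^3


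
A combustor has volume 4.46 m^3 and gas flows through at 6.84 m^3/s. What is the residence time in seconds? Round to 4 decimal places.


tau = V / Q_flow
tau = 4.46 / 6.84 = 0.6520 s


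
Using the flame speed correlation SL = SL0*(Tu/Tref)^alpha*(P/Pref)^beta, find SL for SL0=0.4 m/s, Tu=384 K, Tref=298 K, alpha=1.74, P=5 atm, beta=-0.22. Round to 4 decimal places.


SL = SL0 * (Tu/Tref)^alpha * (P/Pref)^beta
T ratio = 384/298 = 1.28859060
(T ratio)^alpha = 1.28859060^1.74 = 1.554533
(P/Pref)^beta = 5^(-0.22) = 0.701821
SL = 0.4 * 1.554533 * 0.701821 = 0.4364 m/s


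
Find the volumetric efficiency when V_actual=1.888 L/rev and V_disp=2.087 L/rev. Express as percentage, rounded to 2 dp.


eta_v = (V_actual / V_disp) * 100
Ratio = 1.888 / 2.087 = 0.9046
eta_v = 0.9046 * 100 = 90.46%


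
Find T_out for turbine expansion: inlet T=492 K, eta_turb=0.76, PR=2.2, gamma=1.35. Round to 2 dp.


T_out = T_in * (1 - eta * (1 - PR^(-(gamma-1)/gamma)))
Exponent = -(1.35-1)/1.35 = -0.25925926
PR^exp = 2.2^(-0.25925926) = 0.81512413
Factor = 1 - 0.76*(1 - 0.81512413) = 0.85949434
T_out = 492 * 0.85949434 = 422.87 K


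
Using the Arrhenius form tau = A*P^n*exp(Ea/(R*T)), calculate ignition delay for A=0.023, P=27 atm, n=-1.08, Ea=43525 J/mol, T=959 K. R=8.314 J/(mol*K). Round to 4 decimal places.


tau = A * P^n * exp(Ea/(R*T))
P^n = 27^(-1.08) = 0.02845294
Ea/(R*T) = 43525/(8.314*959) = 5.458963
exp(Ea/(R*T)) = 234.853760
tau = 0.023 * 0.02845294 * 234.853760 = 0.1537 ms


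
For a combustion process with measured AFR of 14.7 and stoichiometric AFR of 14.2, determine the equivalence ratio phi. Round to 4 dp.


phi = AFR_stoich / AFR_actual
phi = 14.2 / 14.7 = 0.9660


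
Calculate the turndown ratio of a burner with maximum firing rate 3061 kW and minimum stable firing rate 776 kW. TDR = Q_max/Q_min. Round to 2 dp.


TDR = Q_max / Q_min
TDR = 3061 / 776 = 3.94


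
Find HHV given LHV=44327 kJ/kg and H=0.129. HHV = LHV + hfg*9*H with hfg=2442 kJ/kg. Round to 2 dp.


HHV = LHV + hfg * 9 * H
Water addition = 2442 * 9 * 0.129 = 2835.162 kJ/kg
HHV = 44327 + 2835.162 = 47162.16 kJ/kg


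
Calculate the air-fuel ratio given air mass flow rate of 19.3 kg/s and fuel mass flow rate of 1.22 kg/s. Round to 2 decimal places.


AFR = m_air / m_fuel
AFR = 19.3 / 1.22 = 15.82


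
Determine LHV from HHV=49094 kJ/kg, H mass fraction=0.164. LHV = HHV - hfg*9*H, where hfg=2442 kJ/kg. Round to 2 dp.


LHV = HHV - hfg * 9 * H
Water correction = 2442 * 9 * 0.164 = 3604.392 kJ/kg
LHV = 49094 - 3604.392 = 45489.61 kJ/kg


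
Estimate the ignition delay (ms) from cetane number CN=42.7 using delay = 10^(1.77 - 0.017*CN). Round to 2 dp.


delay = 10^(1.77 - 0.017*CN)
Exponent = 1.77 - 0.017*42.7 = 1.0441
delay = 10^1.0441 = 11.07 ms


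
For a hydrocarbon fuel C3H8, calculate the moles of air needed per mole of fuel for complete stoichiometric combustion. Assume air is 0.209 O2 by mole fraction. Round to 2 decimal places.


Balanced combustion: C3H8 + 5 O2 -> 3 CO2 + 4 H2O
O2 needed = C + H/4 = 3 + 8/4 = 5.00 moles
Air moles = O2 / 0.209 = 5.00 / 0.209 = 23.92 moles air


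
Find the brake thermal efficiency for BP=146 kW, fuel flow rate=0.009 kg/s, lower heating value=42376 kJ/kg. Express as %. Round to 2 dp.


eta_BTE = (BP / (mf * LHV)) * 100
Denominator = 0.009 * 42376 = 381.3840 kW
eta_BTE = (146 / 381.3840) * 100 = 38.28%


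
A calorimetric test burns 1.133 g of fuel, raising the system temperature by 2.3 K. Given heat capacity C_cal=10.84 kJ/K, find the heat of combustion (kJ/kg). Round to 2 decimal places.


Hc = C_cal * delta_T / m_fuel
Q_released = 10.84 * 2.3 = 24.9320 kJ
m_fuel = 1.133 g = 1.133/1000 kg = 0.001133 kg
Hc = 24.9320 / 0.001133 = 22005.30 kJ/kg


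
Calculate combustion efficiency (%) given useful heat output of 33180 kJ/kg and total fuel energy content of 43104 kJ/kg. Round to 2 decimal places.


Efficiency = (Q_useful / Q_fuel) * 100
Efficiency = (33180 / 43104) * 100
Efficiency = 0.7698 * 100 = 76.98%


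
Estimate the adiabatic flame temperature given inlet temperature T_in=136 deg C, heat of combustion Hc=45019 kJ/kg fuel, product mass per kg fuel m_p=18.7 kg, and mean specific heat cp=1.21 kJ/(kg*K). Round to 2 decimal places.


T_ad = T_in + Hc / (m_p * cp)
Denominator = 18.7 * 1.21 = 22.6270
Temperature rise = 45019 / 22.6270 = 1989.61 K
T_ad = 136 + 1989.61 = 2125.61 deg C


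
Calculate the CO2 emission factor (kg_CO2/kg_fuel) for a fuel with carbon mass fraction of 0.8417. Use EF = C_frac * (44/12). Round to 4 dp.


EF = C_frac * (M_CO2 / M_C)
EF = 0.8417 * (44/12)
EF = 0.8417 * 3.666667 = 3.0862 kg_CO2/kg_fuel


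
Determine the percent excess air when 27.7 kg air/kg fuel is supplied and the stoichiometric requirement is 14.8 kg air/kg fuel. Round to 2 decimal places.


Excess air = actual - stoichiometric = 27.7 - 14.8 = 12.90 kg/kg fuel
Excess air % = (excess / stoich) * 100 = (12.90 / 14.8) * 100 = 87.16%


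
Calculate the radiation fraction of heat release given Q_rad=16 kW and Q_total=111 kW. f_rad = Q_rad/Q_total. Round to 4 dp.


f_rad = Q_rad / Q_total
f_rad = 16 / 111 = 0.1441


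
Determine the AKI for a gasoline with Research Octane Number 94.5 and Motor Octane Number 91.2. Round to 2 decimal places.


AKI = (RON + MON) / 2
AKI = (94.5 + 91.2) / 2
AKI = 185.7 / 2 = 92.85


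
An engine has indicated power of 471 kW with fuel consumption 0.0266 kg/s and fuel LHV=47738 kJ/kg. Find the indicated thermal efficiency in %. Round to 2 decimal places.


eta_ith = (IP / (mf * LHV)) * 100
Denominator = 0.0266 * 47738 = 1269.8308 kW
eta_ith = (471 / 1269.8308) * 100 = 37.09%


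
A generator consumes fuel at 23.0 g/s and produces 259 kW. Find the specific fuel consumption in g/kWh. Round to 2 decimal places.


SFC = (mf / BP) * 3600
Rate = 23.0 / 259 = 0.088803 g/(s*kW)
SFC = 0.088803 * 3600 = 319.69 g/kWh


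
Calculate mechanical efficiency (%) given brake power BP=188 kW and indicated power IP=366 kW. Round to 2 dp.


eta_mech = (BP / IP) * 100
Ratio = 188 / 366 = 0.5137
eta_mech = 0.5137 * 100 = 51.37%


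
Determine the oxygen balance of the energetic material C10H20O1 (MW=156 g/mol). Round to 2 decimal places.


OB = -1600 * (2C + H/2 - O) / MW
Inner = 2*10 + 20/2 - 1 = 29.00
OB = -1600 * 29.00 / 156 = -297.44%


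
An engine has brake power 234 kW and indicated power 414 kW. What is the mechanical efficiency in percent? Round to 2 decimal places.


eta_mech = (BP / IP) * 100
Ratio = 234 / 414 = 0.5652
eta_mech = 0.5652 * 100 = 56.52%


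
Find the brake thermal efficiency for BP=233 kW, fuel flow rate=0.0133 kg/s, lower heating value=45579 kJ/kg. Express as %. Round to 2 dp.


eta_BTE = (BP / (mf * LHV)) * 100
Denominator = 0.0133 * 45579 = 606.2007 kW
eta_BTE = (233 / 606.2007) * 100 = 38.44%


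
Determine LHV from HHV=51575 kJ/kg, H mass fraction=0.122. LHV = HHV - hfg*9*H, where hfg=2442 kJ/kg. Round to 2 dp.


LHV = HHV - hfg * 9 * H
Water correction = 2442 * 9 * 0.122 = 2681.316 kJ/kg
LHV = 51575 - 2681.316 = 48893.68 kJ/kg


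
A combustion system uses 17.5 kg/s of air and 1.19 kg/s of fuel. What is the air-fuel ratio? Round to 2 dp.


AFR = m_air / m_fuel
AFR = 17.5 / 1.19 = 14.71


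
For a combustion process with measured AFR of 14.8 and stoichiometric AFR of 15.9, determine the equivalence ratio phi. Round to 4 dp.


phi = AFR_stoich / AFR_actual
phi = 15.9 / 14.8 = 1.0743


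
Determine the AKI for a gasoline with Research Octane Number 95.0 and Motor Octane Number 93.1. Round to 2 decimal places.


AKI = (RON + MON) / 2
AKI = (95.0 + 93.1) / 2
AKI = 188.1 / 2 = 94.05


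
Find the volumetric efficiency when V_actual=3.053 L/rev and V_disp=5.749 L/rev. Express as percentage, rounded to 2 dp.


eta_v = (V_actual / V_disp) * 100
Ratio = 3.053 / 5.749 = 0.5310
eta_v = 0.5310 * 100 = 53.10%


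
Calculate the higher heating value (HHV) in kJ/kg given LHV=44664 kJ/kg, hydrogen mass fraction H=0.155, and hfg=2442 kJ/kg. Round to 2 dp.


HHV = LHV + hfg * 9 * H
Water addition = 2442 * 9 * 0.155 = 3406.590 kJ/kg
HHV = 44664 + 3406.590 = 48070.59 kJ/kg


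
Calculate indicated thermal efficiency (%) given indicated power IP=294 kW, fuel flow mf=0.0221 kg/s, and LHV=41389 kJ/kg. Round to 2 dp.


eta_ith = (IP / (mf * LHV)) * 100
Denominator = 0.0221 * 41389 = 914.6969 kW
eta_ith = (294 / 914.6969) * 100 = 32.14%


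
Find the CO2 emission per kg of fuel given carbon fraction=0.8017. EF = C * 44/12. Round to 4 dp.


EF = C_frac * (M_CO2 / M_C)
EF = 0.8017 * (44/12)
EF = 0.8017 * 3.666667 = 2.9396 kg_CO2/kg_fuel


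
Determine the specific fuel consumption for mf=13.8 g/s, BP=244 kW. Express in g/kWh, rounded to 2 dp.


SFC = (mf / BP) * 3600
Rate = 13.8 / 244 = 0.056557 g/(s*kW)
SFC = 0.056557 * 3600 = 203.61 g/kWh


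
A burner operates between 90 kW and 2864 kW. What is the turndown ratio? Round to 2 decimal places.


TDR = Q_max / Q_min
TDR = 2864 / 90 = 31.82


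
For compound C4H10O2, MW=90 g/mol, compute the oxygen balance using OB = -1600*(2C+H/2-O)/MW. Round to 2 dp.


OB = -1600 * (2C + H/2 - O) / MW
Inner = 2*4 + 10/2 - 2 = 11.00
OB = -1600 * 11.00 / 90 = -195.56%


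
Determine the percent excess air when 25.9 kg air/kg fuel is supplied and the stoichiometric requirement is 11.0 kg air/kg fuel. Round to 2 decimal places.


Excess air = actual - stoichiometric = 25.9 - 11.0 = 14.90 kg/kg fuel
Excess air % = (excess / stoich) * 100 = (14.90 / 11.0) * 100 = 135.45%


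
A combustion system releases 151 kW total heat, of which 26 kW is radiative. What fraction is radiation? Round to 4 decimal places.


f_rad = Q_rad / Q_total
f_rad = 26 / 151 = 0.1722


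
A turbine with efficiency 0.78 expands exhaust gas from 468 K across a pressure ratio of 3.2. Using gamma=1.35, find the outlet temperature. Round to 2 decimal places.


T_out = T_in * (1 - eta * (1 - PR^(-(gamma-1)/gamma)))
Exponent = -(1.35-1)/1.35 = -0.25925926
PR^exp = 3.2^(-0.25925926) = 0.73966521
Factor = 1 - 0.78*(1 - 0.73966521) = 0.79693886
T_out = 468 * 0.79693886 = 372.97 K


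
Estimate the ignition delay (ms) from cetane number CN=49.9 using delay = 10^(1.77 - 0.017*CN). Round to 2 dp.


delay = 10^(1.77 - 0.017*CN)
Exponent = 1.77 - 0.017*49.9 = 0.9217
delay = 10^0.9217 = 8.35 ms


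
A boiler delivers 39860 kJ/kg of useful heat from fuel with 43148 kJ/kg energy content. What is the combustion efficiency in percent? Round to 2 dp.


Efficiency = (Q_useful / Q_fuel) * 100
Efficiency = (39860 / 43148) * 100
Efficiency = 0.9238 * 100 = 92.38%


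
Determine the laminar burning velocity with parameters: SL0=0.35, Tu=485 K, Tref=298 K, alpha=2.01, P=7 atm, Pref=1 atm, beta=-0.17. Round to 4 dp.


SL = SL0 * (Tu/Tref)^alpha * (P/Pref)^beta
T ratio = 485/298 = 1.62751678
(T ratio)^alpha = 1.62751678^2.01 = 2.661744
(P/Pref)^beta = 7^(-0.17) = 0.718345
SL = 0.35 * 2.661744 * 0.718345 = 0.6692 m/s


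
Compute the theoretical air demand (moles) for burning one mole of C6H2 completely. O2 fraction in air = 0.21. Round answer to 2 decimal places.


Balanced combustion: C6H2 + 6.5 O2 -> 6 CO2 + 1 H2O
O2 needed = C + H/4 = 6 + 2/4 = 6.50 moles
Air moles = O2 / 0.21 = 6.50 / 0.21 = 30.95 moles air


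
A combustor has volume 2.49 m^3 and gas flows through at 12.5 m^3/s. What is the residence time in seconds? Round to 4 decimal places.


tau = V / Q_flow
tau = 2.49 / 12.5 = 0.1992 s


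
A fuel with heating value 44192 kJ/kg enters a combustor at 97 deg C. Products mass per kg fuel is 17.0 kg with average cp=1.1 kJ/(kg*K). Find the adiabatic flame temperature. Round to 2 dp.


T_ad = T_in + Hc / (m_p * cp)
Denominator = 17.0 * 1.1 = 18.7000
Temperature rise = 44192 / 18.7000 = 2363.21 K
T_ad = 97 + 2363.21 = 2460.21 deg C


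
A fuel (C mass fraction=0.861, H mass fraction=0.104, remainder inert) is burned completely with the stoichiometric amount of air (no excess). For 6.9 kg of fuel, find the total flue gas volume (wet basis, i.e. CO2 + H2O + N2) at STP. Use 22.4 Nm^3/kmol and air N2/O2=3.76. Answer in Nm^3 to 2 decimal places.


Per kg fuel: CO2 = (C/12 kmol)*22.4 = (0.861/12)*22.4 = 1.60720 Nm^3
Per kg fuel: H2O = (H/2 kmol)*22.4 = (0.104/2)*22.4 = 1.16480 Nm^3
O2 needed per kg fuel = C/12 + H/4 = 0.861/12 + 0.104/4 = 0.09775000 kmol
Per kg fuel: N2 = O2*3.76*22.4 = 0.09775000*3.76*22.4 = 8.23290 Nm^3
Total per kg = 1.60720 + 1.16480 + 8.23290 = 11.00490 Nm^3
Total = 11.00490 * 6.9 = 75.93 Nm^3


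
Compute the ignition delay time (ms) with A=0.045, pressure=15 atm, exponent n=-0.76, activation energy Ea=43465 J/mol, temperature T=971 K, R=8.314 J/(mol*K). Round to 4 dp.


tau = A * P^n * exp(Ea/(R*T))
P^n = 15^(-0.76) = 0.12769404
Ea/(R*T) = 43465/(8.314*971) = 5.384067
exp(Ea/(R*T)) = 217.906643
tau = 0.045 * 0.12769404 * 217.906643 = 1.2521 ms


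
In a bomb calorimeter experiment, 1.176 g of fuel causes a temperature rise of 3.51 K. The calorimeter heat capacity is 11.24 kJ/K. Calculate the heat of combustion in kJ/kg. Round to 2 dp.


Hc = C_cal * delta_T / m_fuel
Q_released = 11.24 * 3.51 = 39.4524 kJ
m_fuel = 1.176 g = 1.176/1000 kg = 0.001176 kg
Hc = 39.4524 / 0.001176 = 33547.96 kJ/kg


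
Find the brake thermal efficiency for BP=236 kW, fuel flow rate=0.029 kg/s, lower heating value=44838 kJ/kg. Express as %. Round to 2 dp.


eta_BTE = (BP / (mf * LHV)) * 100
Denominator = 0.029 * 44838 = 1300.3020 kW
eta_BTE = (236 / 1300.3020) * 100 = 18.15%


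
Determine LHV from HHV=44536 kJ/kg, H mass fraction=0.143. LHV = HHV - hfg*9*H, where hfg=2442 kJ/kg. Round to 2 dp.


LHV = HHV - hfg * 9 * H
Water correction = 2442 * 9 * 0.143 = 3142.854 kJ/kg
LHV = 44536 - 3142.854 = 41393.15 kJ/kg


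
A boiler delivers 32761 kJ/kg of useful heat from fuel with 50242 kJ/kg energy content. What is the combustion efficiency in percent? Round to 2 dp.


Efficiency = (Q_useful / Q_fuel) * 100
Efficiency = (32761 / 50242) * 100
Efficiency = 0.6521 * 100 = 65.21%


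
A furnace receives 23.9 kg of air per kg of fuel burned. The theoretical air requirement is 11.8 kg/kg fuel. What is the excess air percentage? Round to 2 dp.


Excess air = actual - stoichiometric = 23.9 - 11.8 = 12.10 kg/kg fuel
Excess air % = (excess / stoich) * 100 = (12.10 / 11.8) * 100 = 102.54%


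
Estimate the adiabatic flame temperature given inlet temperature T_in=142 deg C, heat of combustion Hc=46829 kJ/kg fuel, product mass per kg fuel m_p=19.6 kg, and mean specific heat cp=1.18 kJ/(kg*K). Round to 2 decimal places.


T_ad = T_in + Hc / (m_p * cp)
Denominator = 19.6 * 1.18 = 23.1280
Temperature rise = 46829 / 23.1280 = 2024.78 K
T_ad = 142 + 2024.78 = 2166.78 deg C


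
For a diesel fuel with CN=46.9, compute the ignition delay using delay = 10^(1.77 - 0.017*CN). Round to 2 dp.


delay = 10^(1.77 - 0.017*CN)
Exponent = 1.77 - 0.017*46.9 = 0.9727
delay = 10^0.9727 = 9.39 ms


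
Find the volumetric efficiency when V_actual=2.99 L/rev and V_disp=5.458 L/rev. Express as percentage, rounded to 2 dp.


eta_v = (V_actual / V_disp) * 100
Ratio = 2.99 / 5.458 = 0.5478
eta_v = 0.5478 * 100 = 54.78%


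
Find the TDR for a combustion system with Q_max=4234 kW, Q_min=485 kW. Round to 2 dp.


TDR = Q_max / Q_min
TDR = 4234 / 485 = 8.73


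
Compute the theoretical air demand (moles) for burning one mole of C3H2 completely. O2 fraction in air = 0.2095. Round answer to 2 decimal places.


Balanced combustion: C3H2 + 3.5 O2 -> 3 CO2 + 1 H2O
O2 needed = C + H/4 = 3 + 2/4 = 3.50 moles
Air moles = O2 / 0.2095 = 3.50 / 0.2095 = 16.71 moles air


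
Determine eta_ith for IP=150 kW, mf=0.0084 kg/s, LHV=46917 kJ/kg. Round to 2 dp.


eta_ith = (IP / (mf * LHV)) * 100
Denominator = 0.0084 * 46917 = 394.1028 kW
eta_ith = (150 / 394.1028) * 100 = 38.06%


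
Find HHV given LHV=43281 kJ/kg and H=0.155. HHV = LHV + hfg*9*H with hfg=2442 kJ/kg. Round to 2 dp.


HHV = LHV + hfg * 9 * H
Water addition = 2442 * 9 * 0.155 = 3406.590 kJ/kg
HHV = 43281 + 3406.590 = 46687.59 kJ/kg


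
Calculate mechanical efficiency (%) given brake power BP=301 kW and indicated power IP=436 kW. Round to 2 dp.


eta_mech = (BP / IP) * 100
Ratio = 301 / 436 = 0.6904
eta_mech = 0.6904 * 100 = 69.04%


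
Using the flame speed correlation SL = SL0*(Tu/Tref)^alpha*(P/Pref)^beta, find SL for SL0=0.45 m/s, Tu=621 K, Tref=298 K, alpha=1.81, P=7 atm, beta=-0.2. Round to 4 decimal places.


SL = SL0 * (Tu/Tref)^alpha * (P/Pref)^beta
T ratio = 621/298 = 2.08389262
(T ratio)^alpha = 2.08389262^1.81 = 3.777151
(P/Pref)^beta = 7^(-0.2) = 0.677611
SL = 0.45 * 3.777151 * 0.677611 = 1.1517 m/s


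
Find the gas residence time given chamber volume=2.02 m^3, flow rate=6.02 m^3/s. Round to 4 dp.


tau = V / Q_flow
tau = 2.02 / 6.02 = 0.3355 s


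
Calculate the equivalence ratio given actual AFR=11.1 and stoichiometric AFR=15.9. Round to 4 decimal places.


phi = AFR_stoich / AFR_actual
phi = 15.9 / 11.1 = 1.4324


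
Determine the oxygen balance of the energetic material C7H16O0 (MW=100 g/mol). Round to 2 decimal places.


OB = -1600 * (2C + H/2 - O) / MW
Inner = 2*7 + 16/2 - 0 = 22.00
OB = -1600 * 22.00 / 100 = -352.00%


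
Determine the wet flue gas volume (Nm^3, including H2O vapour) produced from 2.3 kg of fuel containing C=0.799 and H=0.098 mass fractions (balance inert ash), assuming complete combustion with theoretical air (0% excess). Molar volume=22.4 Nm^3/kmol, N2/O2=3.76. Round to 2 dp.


Per kg fuel: CO2 = (C/12 kmol)*22.4 = (0.799/12)*22.4 = 1.49147 Nm^3
Per kg fuel: H2O = (H/2 kmol)*22.4 = (0.098/2)*22.4 = 1.09760 Nm^3
O2 needed per kg fuel = C/12 + H/4 = 0.799/12 + 0.098/4 = 0.09108333 kmol
Per kg fuel: N2 = O2*3.76*22.4 = 0.09108333*3.76*22.4 = 7.67140 Nm^3
Total per kg = 1.49147 + 1.09760 + 7.67140 = 10.26047 Nm^3
Total = 10.26047 * 2.3 = 23.60 Nm^3


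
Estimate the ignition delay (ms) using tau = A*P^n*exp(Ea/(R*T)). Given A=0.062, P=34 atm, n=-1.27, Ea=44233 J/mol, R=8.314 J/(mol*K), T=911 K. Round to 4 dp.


tau = A * P^n * exp(Ea/(R*T))
P^n = 34^(-1.27) = 0.01135068
Ea/(R*T) = 44233/(8.314*911) = 5.840069
exp(Ea/(R*T)) = 343.803154
tau = 0.062 * 0.01135068 * 343.803154 = 0.2419 ms


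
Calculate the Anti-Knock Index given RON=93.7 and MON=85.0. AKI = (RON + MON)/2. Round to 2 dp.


AKI = (RON + MON) / 2
AKI = (93.7 + 85.0) / 2
AKI = 178.7 / 2 = 89.35


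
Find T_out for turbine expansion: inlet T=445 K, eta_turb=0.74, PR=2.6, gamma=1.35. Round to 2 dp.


T_out = T_in * (1 - eta * (1 - PR^(-(gamma-1)/gamma)))
Exponent = -(1.35-1)/1.35 = -0.25925926
PR^exp = 2.6^(-0.25925926) = 0.78057442
Factor = 1 - 0.74*(1 - 0.78057442) = 0.83762507
T_out = 445 * 0.83762507 = 372.74 K


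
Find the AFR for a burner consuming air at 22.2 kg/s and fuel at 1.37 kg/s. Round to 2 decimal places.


AFR = m_air / m_fuel
AFR = 22.2 / 1.37 = 16.20


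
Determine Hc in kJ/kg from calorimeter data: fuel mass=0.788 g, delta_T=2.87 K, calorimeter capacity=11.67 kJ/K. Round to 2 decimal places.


Hc = C_cal * delta_T / m_fuel
Q_released = 11.67 * 2.87 = 33.4929 kJ
m_fuel = 0.788 g = 0.788/1000 kg = 0.000788 kg
Hc = 33.4929 / 0.000788 = 42503.68 kJ/kg


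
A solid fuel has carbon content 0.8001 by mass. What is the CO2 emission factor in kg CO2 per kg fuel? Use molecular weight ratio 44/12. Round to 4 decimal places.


EF = C_frac * (M_CO2 / M_C)
EF = 0.8001 * (44/12)
EF = 0.8001 * 3.666667 = 2.9337 kg_CO2/kg_fuel


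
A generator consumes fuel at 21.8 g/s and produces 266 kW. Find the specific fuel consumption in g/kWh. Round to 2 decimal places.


SFC = (mf / BP) * 3600
Rate = 21.8 / 266 = 0.081955 g/(s*kW)
SFC = 0.081955 * 3600 = 295.04 g/kWh


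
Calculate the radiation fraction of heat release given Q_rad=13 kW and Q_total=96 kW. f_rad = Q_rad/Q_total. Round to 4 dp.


f_rad = Q_rad / Q_total
f_rad = 13 / 96 = 0.1354


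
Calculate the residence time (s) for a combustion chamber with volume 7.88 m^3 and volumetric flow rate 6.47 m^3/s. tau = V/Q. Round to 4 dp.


tau = V / Q_flow
tau = 7.88 / 6.47 = 1.2179 s


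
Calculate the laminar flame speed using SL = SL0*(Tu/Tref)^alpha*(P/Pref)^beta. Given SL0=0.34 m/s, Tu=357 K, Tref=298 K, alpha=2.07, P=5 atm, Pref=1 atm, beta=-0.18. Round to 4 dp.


SL = SL0 * (Tu/Tref)^alpha * (P/Pref)^beta
T ratio = 357/298 = 1.19798658
(T ratio)^alpha = 1.19798658^2.07 = 1.453435
(P/Pref)^beta = 5^(-0.18) = 0.748489
SL = 0.34 * 1.453435 * 0.748489 = 0.3699 m/s


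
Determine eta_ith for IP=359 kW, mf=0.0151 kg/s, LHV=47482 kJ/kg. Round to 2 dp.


eta_ith = (IP / (mf * LHV)) * 100
Denominator = 0.0151 * 47482 = 716.9782 kW
eta_ith = (359 / 716.9782) * 100 = 50.07%


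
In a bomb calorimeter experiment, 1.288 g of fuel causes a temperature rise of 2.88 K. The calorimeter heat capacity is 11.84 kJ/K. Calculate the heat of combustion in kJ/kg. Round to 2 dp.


Hc = C_cal * delta_T / m_fuel
Q_released = 11.84 * 2.88 = 34.0992 kJ
m_fuel = 1.288 g = 1.288/1000 kg = 0.001288 kg
Hc = 34.0992 / 0.001288 = 26474.53 kJ/kg


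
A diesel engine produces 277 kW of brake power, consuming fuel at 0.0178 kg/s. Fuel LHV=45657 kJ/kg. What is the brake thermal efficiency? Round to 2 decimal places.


eta_BTE = (BP / (mf * LHV)) * 100
Denominator = 0.0178 * 45657 = 812.6946 kW
eta_BTE = (277 / 812.6946) * 100 = 34.08%


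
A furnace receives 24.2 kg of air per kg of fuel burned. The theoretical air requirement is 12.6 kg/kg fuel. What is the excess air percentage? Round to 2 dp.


Excess air = actual - stoichiometric = 24.2 - 12.6 = 11.60 kg/kg fuel
Excess air % = (excess / stoich) * 100 = (11.60 / 12.6) * 100 = 92.06%


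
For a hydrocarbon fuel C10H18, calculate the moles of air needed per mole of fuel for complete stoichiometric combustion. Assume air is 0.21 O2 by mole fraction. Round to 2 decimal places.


Balanced combustion: C10H18 + 14.5 O2 -> 10 CO2 + 9 H2O
O2 needed = C + H/4 = 10 + 18/4 = 14.50 moles
Air moles = O2 / 0.21 = 14.50 / 0.21 = 69.05 moles air


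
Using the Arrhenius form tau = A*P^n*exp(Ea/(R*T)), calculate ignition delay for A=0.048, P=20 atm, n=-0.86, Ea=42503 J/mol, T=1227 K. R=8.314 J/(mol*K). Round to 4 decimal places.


tau = A * P^n * exp(Ea/(R*T))
P^n = 20^(-0.86) = 0.07605262
Ea/(R*T) = 42503/(8.314*1227) = 4.166439
exp(Ea/(R*T)) = 64.485394
tau = 0.048 * 0.07605262 * 64.485394 = 0.2354 ms


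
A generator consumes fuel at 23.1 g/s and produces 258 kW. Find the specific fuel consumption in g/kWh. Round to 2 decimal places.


SFC = (mf / BP) * 3600
Rate = 23.1 / 258 = 0.089535 g/(s*kW)
SFC = 0.089535 * 3600 = 322.33 g/kWh


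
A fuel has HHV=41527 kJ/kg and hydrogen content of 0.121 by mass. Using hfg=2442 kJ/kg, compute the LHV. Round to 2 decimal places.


LHV = HHV - hfg * 9 * H
Water correction = 2442 * 9 * 0.121 = 2659.338 kJ/kg
LHV = 41527 - 2659.338 = 38867.66 kJ/kg


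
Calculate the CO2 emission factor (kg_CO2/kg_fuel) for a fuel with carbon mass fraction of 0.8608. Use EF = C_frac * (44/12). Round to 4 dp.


EF = C_frac * (M_CO2 / M_C)
EF = 0.8608 * (44/12)
EF = 0.8608 * 3.666667 = 3.1563 kg_CO2/kg_fuel


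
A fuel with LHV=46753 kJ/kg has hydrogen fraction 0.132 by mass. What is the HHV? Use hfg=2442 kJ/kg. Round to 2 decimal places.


HHV = LHV + hfg * 9 * H
Water addition = 2442 * 9 * 0.132 = 2901.096 kJ/kg
HHV = 46753 + 2901.096 = 49654.10 kJ/kg


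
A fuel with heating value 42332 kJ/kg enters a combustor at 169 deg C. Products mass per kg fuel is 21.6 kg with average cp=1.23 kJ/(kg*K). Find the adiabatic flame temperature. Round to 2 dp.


T_ad = T_in + Hc / (m_p * cp)
Denominator = 21.6 * 1.23 = 26.5680
Temperature rise = 42332 / 26.5680 = 1593.35 K
T_ad = 169 + 1593.35 = 1762.35 deg C


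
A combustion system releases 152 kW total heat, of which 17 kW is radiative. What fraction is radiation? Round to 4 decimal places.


f_rad = Q_rad / Q_total
f_rad = 17 / 152 = 0.1118


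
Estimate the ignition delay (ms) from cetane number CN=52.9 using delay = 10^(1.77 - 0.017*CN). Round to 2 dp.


delay = 10^(1.77 - 0.017*CN)
Exponent = 1.77 - 0.017*52.9 = 0.8707
delay = 10^0.8707 = 7.43 ms
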